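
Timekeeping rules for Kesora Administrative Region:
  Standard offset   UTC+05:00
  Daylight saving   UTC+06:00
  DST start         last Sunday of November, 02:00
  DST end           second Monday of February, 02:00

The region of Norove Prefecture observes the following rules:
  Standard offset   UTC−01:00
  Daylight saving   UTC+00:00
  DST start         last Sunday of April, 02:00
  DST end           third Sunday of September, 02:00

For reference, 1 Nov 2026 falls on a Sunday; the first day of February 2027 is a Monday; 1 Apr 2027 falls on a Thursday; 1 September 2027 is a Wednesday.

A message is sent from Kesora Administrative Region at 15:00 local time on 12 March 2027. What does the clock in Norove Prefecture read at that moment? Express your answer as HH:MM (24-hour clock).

1 November 2026 is a Sunday, so Sundays fall on 1, 8, 15, 22, 29; the last is November 29.
1 February 2027 is a Monday, so the first Monday is February 1 and the second is February 8.
12 March 2027 is outside the daylight-saving period (29 November 2026 – 8 February 2027), so Kesora Administrative Region is on standard time, UTC+05:00.
15:00 Kesora Administrative Region − 5h = 10:00 UTC.
1 April 2027 is a Thursday, so Sundays fall on 4, 11, 18, 25; the last is April 25.
1 September 2027 is a Wednesday, so the first Sunday is September 5 and the third is September 19.
At the standard offset (UTC−01:00), 10:00 UTC − 1h = 09:00 Norove Prefecture standard time.
The standard-time date in Norove Prefecture, 12 March 2027, does not fall between 25 April and 19 September, so daylight saving is not in effect and Norove Prefecture is at UTC−01:00.
10:00 UTC − 1h = 09:00 Norove Prefecture.

09:00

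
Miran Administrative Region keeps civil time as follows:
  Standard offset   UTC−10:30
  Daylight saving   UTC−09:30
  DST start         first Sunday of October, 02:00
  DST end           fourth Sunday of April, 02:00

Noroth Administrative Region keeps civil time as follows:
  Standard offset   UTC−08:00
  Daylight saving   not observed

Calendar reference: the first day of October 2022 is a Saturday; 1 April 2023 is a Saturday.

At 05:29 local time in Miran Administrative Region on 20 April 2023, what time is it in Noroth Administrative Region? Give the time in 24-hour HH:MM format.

1 October 2022 is a Saturday, so the first Sunday is October 2.
1 April 2023 is a Saturday, so the first Sunday is April 2 and the fourth is April 23.
20 April 2023 lies within the daylight-saving period (2 October 2022 – 23 April 2023), so Miran Administrative Region is on daylight time, UTC−09:30.
05:29 Miran Administrative Region + 9h30m = 14:59 UTC.
Noroth Administrative Region has no daylight saving, so its offset is UTC−08:00 year-round.
14:59 UTC − 8h = 06:59 Noroth Administrative Region.

06:59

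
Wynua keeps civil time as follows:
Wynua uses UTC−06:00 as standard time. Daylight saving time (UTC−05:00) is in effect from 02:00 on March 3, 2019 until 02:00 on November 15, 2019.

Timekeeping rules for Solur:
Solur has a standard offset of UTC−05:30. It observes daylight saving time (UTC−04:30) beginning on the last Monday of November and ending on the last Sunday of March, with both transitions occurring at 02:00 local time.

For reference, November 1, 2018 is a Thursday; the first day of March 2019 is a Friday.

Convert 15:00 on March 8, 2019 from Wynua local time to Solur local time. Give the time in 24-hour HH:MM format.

15:30

Daylight saving runs 3 March – 15 November; March 8, 2019 is inside that window, so Wynua is at UTC−05:00.
15:00 Wynua + 5h = 20:00 UTC.
1 November 2018 is a Thursday, so Mondays fall on 5, 12, 19, 26; the last is November 26.
1 March 2019 is a Friday, so Sundays fall on 3, 10, 17, 24, 31; the last is March 31.
At the standard offset (UTC−05:30), 20:00 UTC − 5h30m = 14:30 Solur standard time.
Daylight saving runs 26 November 2018 – 31 March 2019; the standard-time date in Solur, March 8, 2019, is inside that window, so Solur is at UTC−04:30.
20:00 UTC − 4h30m = 15:30 Solur.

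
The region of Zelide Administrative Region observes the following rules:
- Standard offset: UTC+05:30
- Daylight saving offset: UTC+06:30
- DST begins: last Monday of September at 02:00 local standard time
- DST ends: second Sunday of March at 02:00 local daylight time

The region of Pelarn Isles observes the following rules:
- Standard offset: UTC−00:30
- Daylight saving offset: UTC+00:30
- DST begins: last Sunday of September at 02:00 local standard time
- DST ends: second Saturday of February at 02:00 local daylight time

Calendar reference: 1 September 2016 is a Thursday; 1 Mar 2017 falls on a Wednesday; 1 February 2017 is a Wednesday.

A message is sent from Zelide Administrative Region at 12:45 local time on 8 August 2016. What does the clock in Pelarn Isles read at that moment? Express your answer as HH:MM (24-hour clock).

1 September 2016 is a Thursday, so Mondays fall on 5, 12, 19, 26; the last is September 26.
1 March 2017 is a Wednesday, so the first Sunday is March 5 and the second is March 12.
8 August 2016 is outside the daylight-saving period (26 September 2016 – 12 March 2017), so Zelide Administrative Region is on standard time, UTC+05:30.
12:45 Zelide Administrative Region − 5h30m = 07:15 UTC.
1 September 2016 is a Thursday, so Sundays fall on 4, 11, 18, 25; the last is September 25.
1 February 2017 is a Wednesday, so the first Saturday is February 4 and the second is February 11.
At the standard offset (UTC−00:30), 07:15 UTC − 0h30m = 06:45 Pelarn Isles standard time.
Daylight saving runs 25 September 2016 – 11 February 2017; the standard-time date in Pelarn Isles, 8 August 2016, is outside that window, so Pelarn Isles is on standard time at UTC−00:30.
07:15 UTC − 0h30m = 06:45 Pelarn Isles.

06:45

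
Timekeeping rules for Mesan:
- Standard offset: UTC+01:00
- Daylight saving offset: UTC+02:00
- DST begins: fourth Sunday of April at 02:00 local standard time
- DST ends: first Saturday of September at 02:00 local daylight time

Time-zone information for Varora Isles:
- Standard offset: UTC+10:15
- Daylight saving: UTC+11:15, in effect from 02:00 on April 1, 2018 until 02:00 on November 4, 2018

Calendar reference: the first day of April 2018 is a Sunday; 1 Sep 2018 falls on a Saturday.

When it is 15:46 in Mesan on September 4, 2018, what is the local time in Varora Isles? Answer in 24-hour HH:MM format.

02:01

1 April 2018 is a Sunday, so the first Sunday is April 1 and the fourth is April 22.
1 September 2018 is a Saturday, so the first Saturday is September 1.
Daylight saving runs 22 April – 1 September; September 4, 2018 is outside that window, so Mesan is on standard time at UTC+01:00.
15:46 Mesan − 1h = 14:46 UTC.
At the standard offset (UTC+10:15), 14:46 UTC + 10h15m = 01:01 Varora Isles standard time (rolling into the next day, 5 September 2018).
Daylight saving runs 1 April – 4 November; the standard-time date in Varora Isles, September 5, 2018, is inside that window, so Varora Isles is at UTC+11:15.
14:46 UTC + 11h15m = 02:01 Varora Isles (rolling into the next day, 5 September 2018).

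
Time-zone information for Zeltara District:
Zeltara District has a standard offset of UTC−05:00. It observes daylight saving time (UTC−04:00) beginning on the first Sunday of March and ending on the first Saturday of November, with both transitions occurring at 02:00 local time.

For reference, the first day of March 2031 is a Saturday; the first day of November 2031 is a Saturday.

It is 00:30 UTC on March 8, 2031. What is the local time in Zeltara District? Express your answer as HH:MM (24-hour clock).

20:30

1 March 2031 is a Saturday, so the first Sunday is March 2.
1 November 2031 is a Saturday, so the first Saturday is November 1.
At the standard offset (UTC−05:00), 00:30 UTC − 5h = 19:30 Zeltara District standard time (rolling into the previous day, 7 March 2031).
The standard-time date in Zeltara District, March 7, 2031, falls between 2 March and 1 November, so daylight saving is in effect and Zeltara District is at UTC−04:00.
00:30 UTC − 4h = 20:30 local (rolling into the previous day, 7 March 2031).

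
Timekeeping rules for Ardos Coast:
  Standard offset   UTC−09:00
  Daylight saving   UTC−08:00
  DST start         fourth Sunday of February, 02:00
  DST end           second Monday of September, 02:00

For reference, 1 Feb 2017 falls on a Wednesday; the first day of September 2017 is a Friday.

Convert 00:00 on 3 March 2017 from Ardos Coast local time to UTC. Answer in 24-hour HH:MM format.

08:00

1 February 2017 is a Wednesday, so the first Sunday is February 5 and the fourth is February 26.
1 September 2017 is a Friday, so the first Monday is September 4 and the second is September 11.
Daylight saving runs 26 February – 11 September; 3 March 2017 is inside that window, so Ardos Coast is at UTC−08:00.
00:00 local + 8h = 08:00 UTC.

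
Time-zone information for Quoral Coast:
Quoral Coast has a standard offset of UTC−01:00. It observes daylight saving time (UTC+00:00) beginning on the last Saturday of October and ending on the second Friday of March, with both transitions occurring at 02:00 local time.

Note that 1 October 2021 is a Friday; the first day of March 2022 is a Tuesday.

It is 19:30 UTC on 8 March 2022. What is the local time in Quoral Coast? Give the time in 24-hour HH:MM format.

1 October 2021 is a Friday, so Saturdays fall on 2, 9, 16, 23, 30; the last is October 30.
1 March 2022 is a Tuesday, so the first Friday is March 4 and the second is March 11.
At the standard offset (UTC−01:00), 19:30 UTC − 1h = 18:30 Quoral Coast standard time.
The standard-time date in Quoral Coast, 8 March 2022, falls between 30 October 2021 and 11 March 2022, so daylight saving is in effect and Quoral Coast is at UTC+00:00.
19:30 UTC + 0h = 19:30 local.

19:30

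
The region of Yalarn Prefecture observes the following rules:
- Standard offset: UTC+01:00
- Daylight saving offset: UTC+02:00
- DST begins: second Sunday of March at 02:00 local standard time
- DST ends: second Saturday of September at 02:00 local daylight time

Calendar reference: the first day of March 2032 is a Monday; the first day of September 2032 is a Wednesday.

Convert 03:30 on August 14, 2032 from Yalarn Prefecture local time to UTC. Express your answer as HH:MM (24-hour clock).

1 March 2032 is a Monday, so the first Sunday is March 7 and the second is March 14.
1 September 2032 is a Wednesday, so the first Saturday is September 4 and the second is September 11.
August 14, 2032 lies within the daylight-saving period (14 March – 11 September), so Yalarn Prefecture is on daylight time, UTC+02:00.
03:30 local − 2h = 01:30 UTC.

01:30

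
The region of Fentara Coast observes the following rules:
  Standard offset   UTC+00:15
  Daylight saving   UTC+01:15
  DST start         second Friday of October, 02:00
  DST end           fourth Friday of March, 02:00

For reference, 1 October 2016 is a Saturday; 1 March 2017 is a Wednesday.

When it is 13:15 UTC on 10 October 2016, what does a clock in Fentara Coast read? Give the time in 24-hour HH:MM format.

1 October 2016 is a Saturday, so the first Friday is October 7 and the second is October 14.
1 March 2017 is a Wednesday, so the first Friday is March 3 and the fourth is March 24.
At the standard offset (UTC+00:15), 13:15 UTC + 0h15m = 13:30 Fentara Coast standard time.
Daylight saving runs 14 October 2016 – 24 March 2017; the standard-time date in Fentara Coast, 10 October 2016, is outside that window, so Fentara Coast is on standard time at UTC+00:15.
13:15 UTC + 0h15m = 13:30 local.

13:30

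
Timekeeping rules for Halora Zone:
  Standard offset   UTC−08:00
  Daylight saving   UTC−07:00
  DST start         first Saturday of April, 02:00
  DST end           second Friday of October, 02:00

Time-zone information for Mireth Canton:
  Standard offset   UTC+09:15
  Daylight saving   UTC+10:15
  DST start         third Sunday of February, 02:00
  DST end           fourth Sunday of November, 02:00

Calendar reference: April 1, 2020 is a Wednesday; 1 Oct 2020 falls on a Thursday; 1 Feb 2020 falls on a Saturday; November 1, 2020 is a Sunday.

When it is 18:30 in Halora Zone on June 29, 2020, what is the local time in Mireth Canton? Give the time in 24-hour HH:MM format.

11:45

1 April 2020 is a Wednesday, so the first Saturday is April 4.
1 October 2020 is a Thursday, so the first Friday is October 2 and the second is October 9.
Daylight saving runs 4 April – 9 October; June 29, 2020 is inside that window, so Halora Zone is at UTC−07:00.
18:30 Halora Zone + 7h = 01:30 UTC (rolling into the next day, 30 June 2020).
1 February 2020 is a Saturday, so the first Sunday is February 2 and the third is February 16.
1 November 2020 is a Sunday, so the first Sunday is November 1 and the fourth is November 22.
At the standard offset (UTC+09:15), 01:30 UTC + 9h15m = 10:45 Mireth Canton standard time.
The standard-time date in Mireth Canton, June 30, 2020, lies within the daylight-saving period (16 February – 22 November), so Mireth Canton is on daylight time, UTC+10:15.
01:30 UTC + 10h15m = 11:45 Mireth Canton.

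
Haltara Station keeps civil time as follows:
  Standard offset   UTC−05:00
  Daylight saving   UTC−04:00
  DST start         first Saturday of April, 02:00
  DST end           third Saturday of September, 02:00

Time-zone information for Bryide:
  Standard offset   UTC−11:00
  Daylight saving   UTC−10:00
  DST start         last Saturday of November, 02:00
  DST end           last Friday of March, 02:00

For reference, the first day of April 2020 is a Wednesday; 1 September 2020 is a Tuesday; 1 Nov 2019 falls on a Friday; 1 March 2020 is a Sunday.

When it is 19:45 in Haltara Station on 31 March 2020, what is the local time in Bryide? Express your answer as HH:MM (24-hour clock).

1 April 2020 is a Wednesday, so the first Saturday is April 4.
1 September 2020 is a Tuesday, so the first Saturday is September 5 and the third is September 19.
31 March 2020 is outside the daylight-saving period (4 April – 19 September), so Haltara Station is on standard time, UTC−05:00.
19:45 Haltara Station + 5h = 00:45 UTC (rolling into the next day, 1 April 2020).
1 November 2019 is a Friday, so Saturdays fall on 2, 9, 16, 23, 30; the last is November 30.
1 March 2020 is a Sunday, so Fridays fall on 6, 13, 20, 27; the last is March 27.
At the standard offset (UTC−11:00), 00:45 UTC − 11h = 13:45 Bryide standard time (rolling into the previous day, 31 March 2020).
Daylight saving runs 30 November 2019 – 27 March 2020; the standard-time date in Bryide, 31 March 2020, is outside that window, so Bryide is on standard time at UTC−11:00.
00:45 UTC − 11h = 13:45 Bryide (rolling into the previous day, 31 March 2020).

13:45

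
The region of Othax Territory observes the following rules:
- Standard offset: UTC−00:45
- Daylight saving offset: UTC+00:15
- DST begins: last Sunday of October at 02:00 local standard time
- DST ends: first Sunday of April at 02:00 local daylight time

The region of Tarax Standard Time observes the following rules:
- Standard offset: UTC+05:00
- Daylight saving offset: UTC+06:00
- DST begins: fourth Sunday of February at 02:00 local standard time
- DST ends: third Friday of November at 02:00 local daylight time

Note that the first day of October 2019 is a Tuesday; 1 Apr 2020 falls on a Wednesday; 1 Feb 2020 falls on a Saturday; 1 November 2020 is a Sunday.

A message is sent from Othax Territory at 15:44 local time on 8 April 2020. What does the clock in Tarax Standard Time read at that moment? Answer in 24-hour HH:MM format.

1 October 2019 is a Tuesday, so Sundays fall on 6, 13, 20, 27; the last is October 27.
1 April 2020 is a Wednesday, so the first Sunday is April 5.
Daylight saving runs 27 October 2019 – 5 April 2020; 8 April 2020 is outside that window, so Othax Territory is on standard time at UTC−00:45.
15:44 Othax Territory + 0h45m = 16:29 UTC.
1 February 2020 is a Saturday, so the first Sunday is February 2 and the fourth is February 23.
1 November 2020 is a Sunday, so the first Friday is November 6 and the third is November 20.
At the standard offset (UTC+05:00), 16:29 UTC + 5h = 21:29 Tarax Standard Time standard time.
Daylight saving runs 23 February – 20 November; the standard-time date in Tarax Standard Time, 8 April 2020, is inside that window, so Tarax Standard Time is at UTC+06:00.
16:29 UTC + 6h = 22:29 Tarax Standard Time.

22:29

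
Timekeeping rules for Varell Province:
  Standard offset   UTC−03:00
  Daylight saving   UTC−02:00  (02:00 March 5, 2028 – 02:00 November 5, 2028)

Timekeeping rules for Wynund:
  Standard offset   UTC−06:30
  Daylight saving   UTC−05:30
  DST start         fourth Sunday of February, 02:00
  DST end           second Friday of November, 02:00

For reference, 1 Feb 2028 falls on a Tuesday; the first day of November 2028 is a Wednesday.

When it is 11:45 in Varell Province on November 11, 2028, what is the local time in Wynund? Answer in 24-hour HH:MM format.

08:15

November 11, 2028 does not fall between 5 March and 5 November, so daylight saving is not in effect and Varell Province is at UTC−03:00.
11:45 Varell Province + 3h = 14:45 UTC.
1 February 2028 is a Tuesday, so the first Sunday is February 6 and the fourth is February 27.
1 November 2028 is a Wednesday, so the first Friday is November 3 and the second is November 10.
At the standard offset (UTC−06:30), 14:45 UTC − 6h30m = 08:15 Wynund standard time.
The standard-time date in Wynund, November 11, 2028, does not fall between 27 February and 10 November, so daylight saving is not in effect and Wynund is at UTC−06:30.
14:45 UTC − 6h30m = 08:15 Wynund.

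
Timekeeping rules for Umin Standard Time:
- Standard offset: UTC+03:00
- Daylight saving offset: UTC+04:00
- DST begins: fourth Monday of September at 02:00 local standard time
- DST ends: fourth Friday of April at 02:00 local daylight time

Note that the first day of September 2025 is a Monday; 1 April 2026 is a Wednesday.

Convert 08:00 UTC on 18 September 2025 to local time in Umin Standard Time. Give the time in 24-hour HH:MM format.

11:00

1 September 2025 is a Monday, so the first Monday is September 1 and the fourth is September 22.
1 April 2026 is a Wednesday, so the first Friday is April 3 and the fourth is April 24.
At the standard offset (UTC+03:00), 08:00 UTC + 3h = 11:00 Umin Standard Time standard time.
The standard-time date in Umin Standard Time, 18 September 2025, does not fall between 22 September 2025 and 24 April 2026, so daylight saving is not in effect and Umin Standard Time is at UTC+03:00.
08:00 UTC + 3h = 11:00 local.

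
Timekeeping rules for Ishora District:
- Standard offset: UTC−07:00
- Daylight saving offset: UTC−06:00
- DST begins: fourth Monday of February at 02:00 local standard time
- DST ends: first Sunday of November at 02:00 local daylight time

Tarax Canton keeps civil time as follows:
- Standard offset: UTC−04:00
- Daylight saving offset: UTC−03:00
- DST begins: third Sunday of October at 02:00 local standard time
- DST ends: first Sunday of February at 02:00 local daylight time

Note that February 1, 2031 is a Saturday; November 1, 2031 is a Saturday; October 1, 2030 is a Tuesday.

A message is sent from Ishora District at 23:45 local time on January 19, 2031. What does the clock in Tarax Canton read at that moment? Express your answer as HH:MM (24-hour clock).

1 February 2031 is a Saturday, so the first Monday is February 3 and the fourth is February 24.
1 November 2031 is a Saturday, so the first Sunday is November 2.
Daylight saving runs 24 February – 2 November; January 19, 2031 is outside that window, so Ishora District is on standard time at UTC−07:00.
23:45 Ishora District + 7h = 06:45 UTC (rolling into the next day, 20 January 2031).
1 October 2030 is a Tuesday, so the first Sunday is October 6 and the third is October 20.
1 February 2031 is a Saturday, so the first Sunday is February 2.
At the standard offset (UTC−04:00), 06:45 UTC − 4h = 02:45 Tarax Canton standard time.
Daylight saving runs 20 October 2030 – 2 February 2031; the standard-time date in Tarax Canton, January 20, 2031, is inside that window, so Tarax Canton is at UTC−03:00.
06:45 UTC − 3h = 03:45 Tarax Canton.

03:45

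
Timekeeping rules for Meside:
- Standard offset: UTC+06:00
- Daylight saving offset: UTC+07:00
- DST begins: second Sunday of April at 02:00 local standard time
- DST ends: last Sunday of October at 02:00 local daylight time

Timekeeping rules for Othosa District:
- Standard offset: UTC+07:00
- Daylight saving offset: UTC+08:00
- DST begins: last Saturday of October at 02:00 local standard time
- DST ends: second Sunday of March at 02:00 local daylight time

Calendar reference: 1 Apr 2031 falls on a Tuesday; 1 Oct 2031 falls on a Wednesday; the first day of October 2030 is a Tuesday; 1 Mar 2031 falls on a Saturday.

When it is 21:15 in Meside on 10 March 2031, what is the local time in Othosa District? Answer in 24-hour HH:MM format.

1 April 2031 is a Tuesday, so the first Sunday is April 6 and the second is April 13.
1 October 2031 is a Wednesday, so Sundays fall on 5, 12, 19, 26; the last is October 26.
10 March 2031 does not fall between 13 April and 26 October, so daylight saving is not in effect and Meside is at UTC+06:00.
21:15 Meside − 6h = 15:15 UTC.
1 October 2030 is a Tuesday, so Saturdays fall on 5, 12, 19, 26; the last is October 26.
1 March 2031 is a Saturday, so the first Sunday is March 2 and the second is March 9.
At the standard offset (UTC+07:00), 15:15 UTC + 7h = 22:15 Othosa District standard time.
The standard-time date in Othosa District, 10 March 2031, is outside the daylight-saving period (26 October 2030 – 9 March 2031), so Othosa District is on standard time, UTC+07:00.
15:15 UTC + 7h = 22:15 Othosa District.

22:15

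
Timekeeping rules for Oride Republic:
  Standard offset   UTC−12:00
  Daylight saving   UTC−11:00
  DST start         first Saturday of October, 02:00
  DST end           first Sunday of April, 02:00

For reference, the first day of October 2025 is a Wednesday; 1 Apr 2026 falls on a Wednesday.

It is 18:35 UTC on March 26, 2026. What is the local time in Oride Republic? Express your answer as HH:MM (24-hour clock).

1 October 2025 is a Wednesday, so the first Saturday is October 4.
1 April 2026 is a Wednesday, so the first Sunday is April 5.
At the standard offset (UTC−12:00), 18:35 UTC − 12h = 06:35 Oride Republic standard time.
The standard-time date in Oride Republic, March 26, 2026, lies within the daylight-saving period (4 October 2025 – 5 April 2026), so Oride Republic is on daylight time, UTC−11:00.
18:35 UTC − 11h = 07:35 local.

07:35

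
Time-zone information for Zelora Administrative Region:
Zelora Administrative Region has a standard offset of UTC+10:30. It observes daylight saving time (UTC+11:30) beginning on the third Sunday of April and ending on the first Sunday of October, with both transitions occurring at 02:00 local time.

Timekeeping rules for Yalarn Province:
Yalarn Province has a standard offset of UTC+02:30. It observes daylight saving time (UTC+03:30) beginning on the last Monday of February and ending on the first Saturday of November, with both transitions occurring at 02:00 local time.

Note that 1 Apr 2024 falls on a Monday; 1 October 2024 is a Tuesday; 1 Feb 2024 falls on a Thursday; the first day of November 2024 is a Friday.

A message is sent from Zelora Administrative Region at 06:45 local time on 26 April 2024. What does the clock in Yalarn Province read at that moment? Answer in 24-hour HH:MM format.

1 April 2024 is a Monday, so the first Sunday is April 7 and the third is April 21.
1 October 2024 is a Tuesday, so the first Sunday is October 6.
Daylight saving runs 21 April – 6 October; 26 April 2024 is inside that window, so Zelora Administrative Region is at UTC+11:30.
06:45 Zelora Administrative Region − 11h30m = 19:15 UTC (rolling into the previous day, 25 April 2024).
1 February 2024 is a Thursday, so Mondays fall on 5, 12, 19, 26; the last is February 26.
1 November 2024 is a Friday, so the first Saturday is November 2.
At the standard offset (UTC+02:30), 19:15 UTC + 2h30m = 21:45 Yalarn Province standard time.
The standard-time date in Yalarn Province, 25 April 2024, falls between 26 February and 2 November, so daylight saving is in effect and Yalarn Province is at UTC+03:30.
19:15 UTC + 3h30m = 22:45 Yalarn Province.

22:45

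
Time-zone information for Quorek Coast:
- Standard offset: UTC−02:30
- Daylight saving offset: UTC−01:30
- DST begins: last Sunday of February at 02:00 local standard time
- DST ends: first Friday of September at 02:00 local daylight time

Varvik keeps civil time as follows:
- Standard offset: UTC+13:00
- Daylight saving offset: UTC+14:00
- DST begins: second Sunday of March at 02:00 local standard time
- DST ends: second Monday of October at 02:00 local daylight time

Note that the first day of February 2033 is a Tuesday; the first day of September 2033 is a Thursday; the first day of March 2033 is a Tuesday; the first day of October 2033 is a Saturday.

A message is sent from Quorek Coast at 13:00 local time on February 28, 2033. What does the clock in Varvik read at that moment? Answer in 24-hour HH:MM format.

1 February 2033 is a Tuesday, so Sundays fall on 6, 13, 20, 27; the last is February 27.
1 September 2033 is a Thursday, so the first Friday is September 2.
February 28, 2033 falls between 27 February and 2 September, so daylight saving is in effect and Quorek Coast is at UTC−01:30.
13:00 Quorek Coast + 1h30m = 14:30 UTC.
1 March 2033 is a Tuesday, so the first Sunday is March 6 and the second is March 13.
1 October 2033 is a Saturday, so the first Monday is October 3 and the second is October 10.
At the standard offset (UTC+13:00), 14:30 UTC + 13h = 03:30 Varvik standard time (rolling into the next day, 1 March 2033).
Daylight saving runs 13 March – 10 October; the standard-time date in Varvik, March 1, 2033, is outside that window, so Varvik is on standard time at UTC+13:00.
14:30 UTC + 13h = 03:30 Varvik (rolling into the next day, 1 March 2033).

03:30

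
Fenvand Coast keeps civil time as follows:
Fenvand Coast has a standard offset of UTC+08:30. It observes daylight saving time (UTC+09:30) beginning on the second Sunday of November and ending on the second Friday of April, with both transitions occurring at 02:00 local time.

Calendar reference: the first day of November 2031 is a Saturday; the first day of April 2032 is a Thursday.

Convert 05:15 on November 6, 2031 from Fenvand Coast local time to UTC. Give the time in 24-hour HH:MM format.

1 November 2031 is a Saturday, so the first Sunday is November 2 and the second is November 9.
1 April 2032 is a Thursday, so the first Friday is April 2 and the second is April 9.
November 6, 2031 does not fall between 9 November 2031 and 9 April 2032, so daylight saving is not in effect and Fenvand Coast is at UTC+08:30.
05:15 local − 8h30m = 20:45 UTC (rolling into the previous day, 5 November 2031).

20:45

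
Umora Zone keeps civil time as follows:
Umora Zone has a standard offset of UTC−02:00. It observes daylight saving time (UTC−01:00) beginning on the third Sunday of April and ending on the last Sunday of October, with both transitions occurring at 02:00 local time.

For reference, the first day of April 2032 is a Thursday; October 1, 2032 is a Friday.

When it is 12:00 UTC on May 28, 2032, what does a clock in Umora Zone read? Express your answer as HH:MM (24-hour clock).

11:00

1 April 2032 is a Thursday, so the first Sunday is April 4 and the third is April 18.
1 October 2032 is a Friday, so Sundays fall on 3, 10, 17, 24, 31; the last is October 31.
At the standard offset (UTC−02:00), 12:00 UTC − 2h = 10:00 Umora Zone standard time.
Daylight saving runs 18 April – 31 October; the standard-time date in Umora Zone, May 28, 2032, is inside that window, so Umora Zone is at UTC−01:00.
12:00 UTC − 1h = 11:00 local.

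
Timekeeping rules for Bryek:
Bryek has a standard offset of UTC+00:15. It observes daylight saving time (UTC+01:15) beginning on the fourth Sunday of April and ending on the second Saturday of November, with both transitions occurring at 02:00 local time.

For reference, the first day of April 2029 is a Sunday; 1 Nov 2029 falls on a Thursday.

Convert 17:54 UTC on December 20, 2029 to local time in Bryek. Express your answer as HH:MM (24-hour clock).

18:09

1 April 2029 is a Sunday, so the first Sunday is April 1 and the fourth is April 22.
1 November 2029 is a Thursday, so the first Saturday is November 3 and the second is November 10.
At the standard offset (UTC+00:15), 17:54 UTC + 0h15m = 18:09 Bryek standard time.
Daylight saving runs 22 April – 10 November; the standard-time date in Bryek, December 20, 2029, is outside that window, so Bryek is on standard time at UTC+00:15.
17:54 UTC + 0h15m = 18:09 local.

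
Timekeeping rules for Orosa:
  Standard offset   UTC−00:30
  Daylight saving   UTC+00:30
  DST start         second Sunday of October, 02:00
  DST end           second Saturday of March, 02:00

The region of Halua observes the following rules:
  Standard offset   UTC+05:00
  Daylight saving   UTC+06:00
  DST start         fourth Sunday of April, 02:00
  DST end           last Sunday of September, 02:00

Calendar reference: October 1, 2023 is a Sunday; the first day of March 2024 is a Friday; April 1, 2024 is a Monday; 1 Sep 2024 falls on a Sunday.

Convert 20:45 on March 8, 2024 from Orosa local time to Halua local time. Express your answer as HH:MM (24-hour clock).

01:15

1 October 2023 is a Sunday, so the first Sunday is October 1 and the second is October 8.
1 March 2024 is a Friday, so the first Saturday is March 2 and the second is March 9.
March 8, 2024 falls between 8 October 2023 and 9 March 2024, so daylight saving is in effect and Orosa is at UTC+00:30.
20:45 Orosa − 0h30m = 20:15 UTC.
1 April 2024 is a Monday, so the first Sunday is April 7 and the fourth is April 28.
1 September 2024 is a Sunday, so Sundays fall on 1, 8, 15, 22, 29; the last is September 29.
At the standard offset (UTC+05:00), 20:15 UTC + 5h = 01:15 Halua standard time (rolling into the next day, 9 March 2024).
The standard-time date in Halua, March 9, 2024, is outside the daylight-saving period (28 April – 29 September), so Halua is on standard time, UTC+05:00.
20:15 UTC + 5h = 01:15 Halua (rolling into the next day, 9 March 2024).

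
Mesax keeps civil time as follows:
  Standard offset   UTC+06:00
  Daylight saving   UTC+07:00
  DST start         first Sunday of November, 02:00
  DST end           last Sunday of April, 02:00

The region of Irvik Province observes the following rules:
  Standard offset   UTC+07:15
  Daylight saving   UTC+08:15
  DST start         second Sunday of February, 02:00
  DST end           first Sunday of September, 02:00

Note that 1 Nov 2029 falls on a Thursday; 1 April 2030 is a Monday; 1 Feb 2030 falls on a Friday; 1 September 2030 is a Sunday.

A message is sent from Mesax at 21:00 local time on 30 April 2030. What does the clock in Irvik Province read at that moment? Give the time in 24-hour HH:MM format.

1 November 2029 is a Thursday, so the first Sunday is November 4.
1 April 2030 is a Monday, so Sundays fall on 7, 14, 21, 28; the last is April 28.
Daylight saving runs 4 November 2029 – 28 April 2030; 30 April 2030 is outside that window, so Mesax is on standard time at UTC+06:00.
21:00 Mesax − 6h = 15:00 UTC.
1 February 2030 is a Friday, so the first Sunday is February 3 and the second is February 10.
1 September 2030 is a Sunday, so the first Sunday is September 1.
At the standard offset (UTC+07:15), 15:00 UTC + 7h15m = 22:15 Irvik Province standard time.
The standard-time date in Irvik Province, 30 April 2030, lies within the daylight-saving period (10 February – 1 September), so Irvik Province is on daylight time, UTC+08:15.
15:00 UTC + 8h15m = 23:15 Irvik Province.

23:15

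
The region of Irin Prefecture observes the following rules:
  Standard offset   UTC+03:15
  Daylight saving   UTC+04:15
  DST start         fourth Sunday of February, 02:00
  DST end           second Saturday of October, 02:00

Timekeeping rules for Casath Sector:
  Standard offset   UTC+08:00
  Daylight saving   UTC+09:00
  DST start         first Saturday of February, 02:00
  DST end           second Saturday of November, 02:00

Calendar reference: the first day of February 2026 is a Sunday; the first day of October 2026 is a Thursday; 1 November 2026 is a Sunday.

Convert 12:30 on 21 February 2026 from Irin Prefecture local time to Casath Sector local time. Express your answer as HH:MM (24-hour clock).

18:15

1 February 2026 is a Sunday, so the first Sunday is February 1 and the fourth is February 22.
1 October 2026 is a Thursday, so the first Saturday is October 3 and the second is October 10.
21 February 2026 does not fall between 22 February and 10 October, so daylight saving is not in effect and Irin Prefecture is at UTC+03:15.
12:30 Irin Prefecture − 3h15m = 09:15 UTC.
1 February 2026 is a Sunday, so the first Saturday is February 7.
1 November 2026 is a Sunday, so the first Saturday is November 7 and the second is November 14.
At the standard offset (UTC+08:00), 09:15 UTC + 8h = 17:15 Casath Sector standard time.
The standard-time date in Casath Sector, 21 February 2026, lies within the daylight-saving period (7 February – 14 November), so Casath Sector is on daylight time, UTC+09:00.
09:15 UTC + 9h = 18:15 Casath Sector.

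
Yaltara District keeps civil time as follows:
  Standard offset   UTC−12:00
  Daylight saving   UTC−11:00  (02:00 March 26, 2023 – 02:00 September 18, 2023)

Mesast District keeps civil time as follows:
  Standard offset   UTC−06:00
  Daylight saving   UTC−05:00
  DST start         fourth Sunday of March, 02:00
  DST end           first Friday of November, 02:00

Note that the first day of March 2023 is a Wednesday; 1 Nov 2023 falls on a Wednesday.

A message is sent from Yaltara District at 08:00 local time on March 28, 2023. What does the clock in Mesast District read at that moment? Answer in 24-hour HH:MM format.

Daylight saving runs 26 March – 18 September; March 28, 2023 is inside that window, so Yaltara District is at UTC−11:00.
08:00 Yaltara District + 11h = 19:00 UTC.
1 March 2023 is a Wednesday, so the first Sunday is March 5 and the fourth is March 26.
1 November 2023 is a Wednesday, so the first Friday is November 3.
At the standard offset (UTC−06:00), 19:00 UTC − 6h = 13:00 Mesast District standard time.
The standard-time date in Mesast District, March 28, 2023, falls between 26 March and 3 November, so daylight saving is in effect and Mesast District is at UTC−05:00.
19:00 UTC − 5h = 14:00 Mesast District.

14:00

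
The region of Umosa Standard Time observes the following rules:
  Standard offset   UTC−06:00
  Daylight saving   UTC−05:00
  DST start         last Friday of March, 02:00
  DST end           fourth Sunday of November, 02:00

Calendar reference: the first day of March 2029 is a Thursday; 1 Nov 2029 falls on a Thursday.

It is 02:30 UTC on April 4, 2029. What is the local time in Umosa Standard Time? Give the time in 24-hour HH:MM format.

1 March 2029 is a Thursday, so Fridays fall on 2, 9, 16, 23, 30; the last is March 30.
1 November 2029 is a Thursday, so the first Sunday is November 4 and the fourth is November 25.
At the standard offset (UTC−06:00), 02:30 UTC − 6h = 20:30 Umosa Standard Time standard time (rolling into the previous day, 3 April 2029).
The standard-time date in Umosa Standard Time, April 3, 2029, lies within the daylight-saving period (30 March – 25 November), so Umosa Standard Time is on daylight time, UTC−05:00.
02:30 UTC − 5h = 21:30 local (rolling into the previous day, 3 April 2029).

21:30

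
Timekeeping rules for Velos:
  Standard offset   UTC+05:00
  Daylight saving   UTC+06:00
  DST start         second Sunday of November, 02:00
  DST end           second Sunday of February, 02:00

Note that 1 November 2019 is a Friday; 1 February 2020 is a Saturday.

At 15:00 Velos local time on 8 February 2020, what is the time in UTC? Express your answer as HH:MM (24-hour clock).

09:00

1 November 2019 is a Friday, so the first Sunday is November 3 and the second is November 10.
1 February 2020 is a Saturday, so the first Sunday is February 2 and the second is February 9.
8 February 2020 falls between 10 November 2019 and 9 February 2020, so daylight saving is in effect and Velos is at UTC+06:00.
15:00 local − 6h = 09:00 UTC.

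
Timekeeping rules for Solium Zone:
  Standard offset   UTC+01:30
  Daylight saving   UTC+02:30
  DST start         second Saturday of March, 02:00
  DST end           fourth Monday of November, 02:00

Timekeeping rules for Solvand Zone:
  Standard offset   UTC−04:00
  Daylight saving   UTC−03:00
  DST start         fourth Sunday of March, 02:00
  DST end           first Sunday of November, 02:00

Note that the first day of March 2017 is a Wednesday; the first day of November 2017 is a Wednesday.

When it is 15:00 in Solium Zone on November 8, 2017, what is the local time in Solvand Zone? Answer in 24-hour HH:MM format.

08:30

1 March 2017 is a Wednesday, so the first Saturday is March 4 and the second is March 11.
1 November 2017 is a Wednesday, so the first Monday is November 6 and the fourth is November 27.
November 8, 2017 falls between 11 March and 27 November, so daylight saving is in effect and Solium Zone is at UTC+02:30.
15:00 Solium Zone − 2h30m = 12:30 UTC.
1 March 2017 is a Wednesday, so the first Sunday is March 5 and the fourth is March 26.
1 November 2017 is a Wednesday, so the first Sunday is November 5.
At the standard offset (UTC−04:00), 12:30 UTC − 4h = 08:30 Solvand Zone standard time.
Daylight saving runs 26 March – 5 November; the standard-time date in Solvand Zone, November 8, 2017, is outside that window, so Solvand Zone is on standard time at UTC−04:00.
12:30 UTC − 4h = 08:30 Solvand Zone.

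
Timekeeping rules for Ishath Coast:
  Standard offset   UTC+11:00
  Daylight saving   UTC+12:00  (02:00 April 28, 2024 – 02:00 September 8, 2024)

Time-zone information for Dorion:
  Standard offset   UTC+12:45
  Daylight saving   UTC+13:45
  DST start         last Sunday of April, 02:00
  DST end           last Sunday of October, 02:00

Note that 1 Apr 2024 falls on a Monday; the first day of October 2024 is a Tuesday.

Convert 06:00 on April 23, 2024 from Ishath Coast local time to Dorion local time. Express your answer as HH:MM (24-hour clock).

April 23, 2024 is outside the daylight-saving period (28 April – 8 September), so Ishath Coast is on standard time, UTC+11:00.
06:00 Ishath Coast − 11h = 19:00 UTC (rolling into the previous day, 22 April 2024).
1 April 2024 is a Monday, so Sundays fall on 7, 14, 21, 28; the last is April 28.
1 October 2024 is a Tuesday, so Sundays fall on 6, 13, 20, 27; the last is October 27.
At the standard offset (UTC+12:45), 19:00 UTC + 12h45m = 07:45 Dorion standard time (rolling into the next day, 23 April 2024).
The standard-time date in Dorion, April 23, 2024, is outside the daylight-saving period (28 April – 27 October), so Dorion is on standard time, UTC+12:45.
19:00 UTC + 12h45m = 07:45 Dorion (rolling into the next day, 23 April 2024).

07:45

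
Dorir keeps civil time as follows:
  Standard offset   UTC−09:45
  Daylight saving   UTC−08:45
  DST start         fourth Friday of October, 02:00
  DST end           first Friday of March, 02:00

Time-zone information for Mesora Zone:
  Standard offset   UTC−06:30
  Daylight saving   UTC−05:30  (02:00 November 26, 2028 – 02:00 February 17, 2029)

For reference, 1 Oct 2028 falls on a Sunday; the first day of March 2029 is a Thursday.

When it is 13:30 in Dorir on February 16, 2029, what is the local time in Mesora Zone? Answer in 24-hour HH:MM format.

16:45

1 October 2028 is a Sunday, so the first Friday is October 6 and the fourth is October 27.
1 March 2029 is a Thursday, so the first Friday is March 2.
February 16, 2029 falls between 27 October 2028 and 2 March 2029, so daylight saving is in effect and Dorir is at UTC−08:45.
13:30 Dorir + 8h45m = 22:15 UTC.
At the standard offset (UTC−06:30), 22:15 UTC − 6h30m = 15:45 Mesora Zone standard time.
The standard-time date in Mesora Zone, February 16, 2029, falls between 26 November 2028 and 17 February 2029, so daylight saving is in effect and Mesora Zone is at UTC−05:30.
22:15 UTC − 5h30m = 16:45 Mesora Zone.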